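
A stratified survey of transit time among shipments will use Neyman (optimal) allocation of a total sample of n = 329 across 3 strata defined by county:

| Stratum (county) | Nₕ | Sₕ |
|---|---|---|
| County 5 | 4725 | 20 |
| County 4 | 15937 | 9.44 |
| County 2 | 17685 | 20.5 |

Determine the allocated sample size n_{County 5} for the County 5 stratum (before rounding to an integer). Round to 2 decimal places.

Neyman allocation: nₕ = n·NₕSₕ / Σⱼ NⱼSⱼ.
Σ NⱼSⱼ = 4725·20 + 15937·9.44 + 17685·20.5 = 607487.78.
n_{County 5} = 329·4725·20 / 607487.78 = 51.18.

51.18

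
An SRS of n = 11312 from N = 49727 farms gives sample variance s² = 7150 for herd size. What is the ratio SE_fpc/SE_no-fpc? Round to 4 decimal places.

f = n/N = 11312/49727 = 0.22748205.
SE_no-fpc = √(s²/n) = 0.79502964; SE_fpc = √((1−f)s²/n) = 0.69877541.
Ratio = √(1−f) = 0.87893000.

0.8789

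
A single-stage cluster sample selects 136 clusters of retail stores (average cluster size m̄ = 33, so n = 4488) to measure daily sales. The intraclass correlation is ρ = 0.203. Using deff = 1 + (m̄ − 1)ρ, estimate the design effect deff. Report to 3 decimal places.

7.496

deff = 1 + (33 − 1)·0.203 = 1 + 6.496 = 7.496.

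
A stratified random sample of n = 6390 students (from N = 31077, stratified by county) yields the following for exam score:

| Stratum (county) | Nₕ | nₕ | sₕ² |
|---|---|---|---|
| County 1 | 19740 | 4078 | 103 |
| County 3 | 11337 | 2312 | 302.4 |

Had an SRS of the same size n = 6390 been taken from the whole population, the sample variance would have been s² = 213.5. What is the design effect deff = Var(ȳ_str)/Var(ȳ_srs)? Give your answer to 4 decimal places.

0.8267

Var(ȳ_str) = Σ Wₕ²(1−fₕ)sₕ²/nₕ with Wₕ = Nₕ/31077:
  County 1: (19740/31077)²·(1−4078/19740)·103/4078 = 0.0080854872
  County 3: (11337/31077)²·(1−2312/11337)·302.4/2312 = 0.013856742
  → Var(ȳ_str) = 0.021942229.
Var(ȳ_srs) = (1 − 6390/31077)·213.5/6390 = 0.026541548.
deff = 0.021942229 / 0.026541548 = 0.8267.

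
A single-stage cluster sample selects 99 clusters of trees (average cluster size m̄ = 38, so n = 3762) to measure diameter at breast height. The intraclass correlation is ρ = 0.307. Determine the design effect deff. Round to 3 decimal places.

12.359

deff = 1 + (38 − 1)·0.307 = 1 + 11.359 = 12.359.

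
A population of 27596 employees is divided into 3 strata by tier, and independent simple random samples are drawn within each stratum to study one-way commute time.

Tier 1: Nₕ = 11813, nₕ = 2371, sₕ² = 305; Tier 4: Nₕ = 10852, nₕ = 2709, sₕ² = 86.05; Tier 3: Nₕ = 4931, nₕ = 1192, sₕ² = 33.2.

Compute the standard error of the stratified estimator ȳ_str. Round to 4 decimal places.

Var(ȳ_str) = Σₕ Wₕ²(1 − fₕ)sₕ²/nₕ with Wₕ = Nₕ/N, N = 27596.
Tier 1: Wₕ = 0.42806929; term = 0.42806929²·(1 − 0.20071108)·305/2371 = 0.018840838.
Tier 4: Wₕ = 0.39324540; term = 0.39324540²·(1 − 0.24963140)·86.05/2709 = 0.0036859023.
Tier 3: Wₕ = 0.17868532; term = 0.17868532²·(1 − 0.24173596)·33.2/1192 = 6.7431066 × 10^-4.
Sum = 0.023201051.
SE = √(0.023201051) = 0.1523.

0.1523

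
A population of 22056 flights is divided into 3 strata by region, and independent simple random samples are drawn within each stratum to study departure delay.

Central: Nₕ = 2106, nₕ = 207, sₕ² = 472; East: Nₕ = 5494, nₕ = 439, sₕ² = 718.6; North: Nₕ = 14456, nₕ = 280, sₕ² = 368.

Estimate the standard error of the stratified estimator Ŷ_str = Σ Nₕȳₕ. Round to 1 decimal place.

17997.6

Var(Ŷ_str) = Σₕ Nₕ²(1 − fₕ)sₕ²/nₕ.
Central: 2106²·(1 − 207/2106)·472/207 = 9.1191631 × 10^6.
East: 5494²·(1 − 439/5494)·718.6/439 = 4.5460322 × 10^7.
North: 14456²·(1 − 280/14456)·368/280 = 2.6933428 × 10^8.
Sum = 3.2391377 × 10^8.
SE = √(3.2391377 × 10^8) = 17997.6.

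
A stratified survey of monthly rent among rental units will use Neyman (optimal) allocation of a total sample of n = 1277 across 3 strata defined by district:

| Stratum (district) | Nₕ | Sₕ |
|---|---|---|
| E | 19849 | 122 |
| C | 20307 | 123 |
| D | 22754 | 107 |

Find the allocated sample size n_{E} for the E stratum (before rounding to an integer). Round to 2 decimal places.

Neyman allocation: nₕ = n·NₕSₕ / Σⱼ NⱼSⱼ.
Σ NⱼSⱼ = 19849·122 + 20307·123 + 22754·107 = 7.354017 × 10^6.
n_{E} = 1277·19849·122 / (7.354017 × 10^6) = 420.50.

420.50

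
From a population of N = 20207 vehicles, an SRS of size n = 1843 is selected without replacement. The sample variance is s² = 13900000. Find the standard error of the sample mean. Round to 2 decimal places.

Under SRS without replacement, Var(ȳ) = (1 − f)·s²/n with f = n/N = 1843/20207 = 0.09120602.
Var(ȳ) = (1 − 0.09120602)·13900000/1843 = 0.90879398·7542.051 = 6854.1706.
SE(ȳ) = √(6854.1706) = 82.79.

82.79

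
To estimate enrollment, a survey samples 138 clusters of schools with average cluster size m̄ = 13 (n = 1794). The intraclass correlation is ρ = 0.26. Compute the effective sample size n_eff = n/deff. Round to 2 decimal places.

deff = 1 + (13 − 1)·0.26 = 1 + 3.12 = 4.12.
n_eff = 1794 / 4.12 = 435.44.

435.44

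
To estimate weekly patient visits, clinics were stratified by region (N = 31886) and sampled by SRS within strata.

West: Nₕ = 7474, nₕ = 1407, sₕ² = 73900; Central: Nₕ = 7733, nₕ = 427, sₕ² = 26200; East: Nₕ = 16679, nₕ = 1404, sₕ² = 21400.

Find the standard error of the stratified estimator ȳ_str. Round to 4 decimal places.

3.0938

Var(ȳ_str) = Σₕ Wₕ²(1 − fₕ)sₕ²/nₕ with Wₕ = Nₕ/N, N = 31886.
West: Wₕ = 0.23439754; term = 0.23439754²·(1 − 0.18825261)·73900/1407 = 2.3424878.
Central: Wₕ = 0.24252023; term = 0.24252023²·(1 − 0.05521790)·26200/427 = 3.409581.
East: Wₕ = 0.52308223; term = 0.52308223²·(1 − 0.08417771)·21400/1404 = 3.8194234.
Sum = 9.5714922.
SE = √(9.5714922) = 3.0938.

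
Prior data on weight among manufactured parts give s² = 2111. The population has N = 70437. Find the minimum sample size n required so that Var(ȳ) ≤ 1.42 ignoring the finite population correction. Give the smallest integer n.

1487

Without fpc, n₀ = s²/D = 2111/1.42 = 1486.6197.
Rounding up, n = 1487.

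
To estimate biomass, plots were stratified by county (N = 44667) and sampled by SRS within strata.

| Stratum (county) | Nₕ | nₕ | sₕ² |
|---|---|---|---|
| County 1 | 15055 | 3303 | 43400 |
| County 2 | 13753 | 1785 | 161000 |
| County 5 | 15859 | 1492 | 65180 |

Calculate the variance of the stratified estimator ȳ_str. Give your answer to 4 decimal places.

Var(ȳ_str) = Σₕ Wₕ²(1 − fₕ)sₕ²/nₕ with Wₕ = Nₕ/N, N = 44667.
County 1: Wₕ = 0.33704972; term = 0.33704972²·(1 − 0.21939555)·43400/3303 = 1.1651991.
County 2: Wₕ = 0.30790069; term = 0.30790069²·(1 − 0.12978986)·161000/1785 = 7.4410309.
County 5: Wₕ = 0.35504959; term = 0.35504959²·(1 − 0.09407907)·65180/1492 = 4.989004.
Sum = 13.595234.

13.5952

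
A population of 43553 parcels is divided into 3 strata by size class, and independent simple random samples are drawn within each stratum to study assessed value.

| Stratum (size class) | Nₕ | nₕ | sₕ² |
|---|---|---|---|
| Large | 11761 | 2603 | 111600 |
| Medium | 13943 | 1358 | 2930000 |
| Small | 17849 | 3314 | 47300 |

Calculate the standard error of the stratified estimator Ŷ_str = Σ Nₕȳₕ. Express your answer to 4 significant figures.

Var(Ŷ_str) = Σₕ Nₕ²(1 − fₕ)sₕ²/nₕ.
Large: 11761²·(1 − 2603/11761)·111600/2603 = 4.6177978 × 10^9.
Medium: 13943²·(1 − 1358/13943)·2930000/1358 = 3.7859711 × 10^11.
Small: 17849²·(1 − 3314/17849)·47300/3314 = 3.7028623 × 10^9.
Sum = 3.8691777 × 10^11.
SE = √(3.8691777 × 10^11) = 622000.

622000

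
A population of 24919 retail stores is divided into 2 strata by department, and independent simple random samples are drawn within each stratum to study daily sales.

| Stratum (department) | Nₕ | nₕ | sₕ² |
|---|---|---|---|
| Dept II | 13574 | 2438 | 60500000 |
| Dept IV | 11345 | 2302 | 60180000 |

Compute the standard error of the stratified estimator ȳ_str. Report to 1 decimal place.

Var(ȳ_str) = Σₕ Wₕ²(1 − fₕ)sₕ²/nₕ with Wₕ = Nₕ/N, N = 24919.
Dept II: Wₕ = 0.54472491; term = 0.54472491²·(1 − 0.17960807)·60500000/2438 = 6040.8426.
Dept IV: Wₕ = 0.45527509; term = 0.45527509²·(1 − 0.20290877)·60180000/2302 = 4319.1936.
Sum = 10360.036.
SE = √(10360.036) = 101.8.

101.8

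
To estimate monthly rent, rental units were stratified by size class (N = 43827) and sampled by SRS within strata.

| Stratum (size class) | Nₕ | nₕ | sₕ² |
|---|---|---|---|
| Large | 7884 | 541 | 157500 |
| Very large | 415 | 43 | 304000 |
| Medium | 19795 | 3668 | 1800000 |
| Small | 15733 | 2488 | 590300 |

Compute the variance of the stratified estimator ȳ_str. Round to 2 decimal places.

Var(ȳ_str) = Σₕ Wₕ²(1 − fₕ)sₕ²/nₕ with Wₕ = Nₕ/N, N = 43827.
Large: Wₕ = 0.17988911; term = 0.17988911²·(1 − 0.06861999)·157500/541 = 8.7744509.
Very large: Wₕ = 0.00946905; term = 0.00946905²·(1 − 0.10361446)·304000/43 = 0.56821498.
Medium: Wₕ = 0.45166222; term = 0.45166222²·(1 − 0.18529932)·1800000/3668 = 81.558416.
Small: Wₕ = 0.35897962; term = 0.35897962²·(1 − 0.15813894)·590300/2488 = 25.739637.
Sum = 116.64072.

116.64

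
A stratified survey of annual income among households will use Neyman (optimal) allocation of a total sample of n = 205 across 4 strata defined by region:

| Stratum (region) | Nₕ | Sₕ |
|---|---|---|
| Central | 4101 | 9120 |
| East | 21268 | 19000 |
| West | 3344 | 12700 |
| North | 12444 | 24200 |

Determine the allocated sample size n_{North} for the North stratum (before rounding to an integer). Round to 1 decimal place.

Neyman allocation: nₕ = n·NₕSₕ / Σⱼ NⱼSⱼ.
Σ NⱼSⱼ = 4101·9120 + 21268·19000 + 3344·12700 + 12444·24200 = 7.8510672 × 10^8.
n_{North} = 205·12444·24200 / (7.8510672 × 10^8) = 78.6.

78.6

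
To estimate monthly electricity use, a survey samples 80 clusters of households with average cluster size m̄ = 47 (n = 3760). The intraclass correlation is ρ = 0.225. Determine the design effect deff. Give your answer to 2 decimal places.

deff = 1 + (47 − 1)·0.225 = 1 + 10.35 = 11.35.

11.35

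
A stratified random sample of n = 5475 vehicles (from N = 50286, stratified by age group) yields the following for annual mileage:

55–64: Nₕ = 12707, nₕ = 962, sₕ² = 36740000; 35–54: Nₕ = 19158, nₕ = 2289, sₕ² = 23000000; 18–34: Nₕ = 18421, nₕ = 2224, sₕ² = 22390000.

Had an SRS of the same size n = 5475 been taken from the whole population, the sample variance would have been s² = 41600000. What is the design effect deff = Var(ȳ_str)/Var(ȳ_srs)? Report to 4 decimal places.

Var(ȳ_str) = Σ Wₕ²(1−fₕ)sₕ²/nₕ with Wₕ = Nₕ/50286:
  55–64: (12707/50286)²·(1−962/12707)·36740000/962 = 2254.0625
  35–54: (19158/50286)²·(1−2289/19158)·23000000/2289 = 1284.1843
  18–34: (18421/50286)²·(1−2224/18421)·22390000/2224 = 1187.8809
  → Var(ȳ_str) = 4726.1277.
Var(ȳ_srs) = (1 − 5475/50286)·41600000/5475 = 6770.9055.
deff = 4726.1277 / 6770.9055 = 0.6980.

0.6980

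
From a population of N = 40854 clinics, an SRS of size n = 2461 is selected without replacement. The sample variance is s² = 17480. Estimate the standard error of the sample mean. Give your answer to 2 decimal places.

2.58

Under SRS without replacement, Var(ȳ) = (1 − f)·s²/n with f = n/N = 2461/40854 = 0.06023890.
Var(ȳ) = (1 − 0.06023890)·17480/2461 = 0.93976110·7.1028037 = 6.6749387.
SE(ȳ) = √(6.6749387) = 2.58.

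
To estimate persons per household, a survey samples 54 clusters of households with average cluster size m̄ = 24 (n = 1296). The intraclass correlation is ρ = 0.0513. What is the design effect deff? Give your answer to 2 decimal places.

deff = 1 + (24 − 1)·0.0513 = 1 + 1.1799 = 2.1799.

2.18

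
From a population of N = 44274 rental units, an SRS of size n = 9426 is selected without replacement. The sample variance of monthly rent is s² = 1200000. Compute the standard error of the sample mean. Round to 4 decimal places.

10.0102

Under SRS without replacement, Var(ȳ) = (1 − f)·s²/n with f = n/N = 9426/44274 = 0.21290148.
Var(ȳ) = (1 − 0.21290148)·1200000/9426 = 0.78709852·127.30745 = 100.2035.
SE(ȳ) = √(100.2035) = 10.0102.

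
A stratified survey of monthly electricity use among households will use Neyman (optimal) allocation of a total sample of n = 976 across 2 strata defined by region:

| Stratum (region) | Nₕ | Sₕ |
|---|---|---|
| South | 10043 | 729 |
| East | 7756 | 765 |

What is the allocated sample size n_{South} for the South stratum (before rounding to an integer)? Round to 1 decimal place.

Neyman allocation: nₕ = n·NₕSₕ / Σⱼ NⱼSⱼ.
Σ NⱼSⱼ = 10043·729 + 7756·765 = 1.3254687 × 10^7.
n_{South} = 976·10043·729 / (1.3254687 × 10^7) = 539.1.

539.1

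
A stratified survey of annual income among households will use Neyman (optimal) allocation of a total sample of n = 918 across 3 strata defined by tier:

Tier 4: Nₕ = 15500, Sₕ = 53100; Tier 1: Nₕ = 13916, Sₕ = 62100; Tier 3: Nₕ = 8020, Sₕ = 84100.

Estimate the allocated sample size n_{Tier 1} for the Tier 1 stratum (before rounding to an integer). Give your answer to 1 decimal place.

335.9

Neyman allocation: nₕ = n·NₕSₕ / Σⱼ NⱼSⱼ.
Σ NⱼSⱼ = 15500·53100 + 13916·62100 + 8020·84100 = 2.3617156 × 10^9.
n_{Tier 1} = 918·13916·62100 / (2.3617156 × 10^9) = 335.9.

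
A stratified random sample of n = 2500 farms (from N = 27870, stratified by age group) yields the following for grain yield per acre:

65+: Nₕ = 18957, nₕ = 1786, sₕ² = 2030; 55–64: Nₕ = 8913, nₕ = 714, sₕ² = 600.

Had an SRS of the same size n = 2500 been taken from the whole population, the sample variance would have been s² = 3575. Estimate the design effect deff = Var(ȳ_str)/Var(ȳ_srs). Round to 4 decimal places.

0.4267

Var(ȳ_str) = Σ Wₕ²(1−fₕ)sₕ²/nₕ with Wₕ = Nₕ/27870:
  65+: (18957/27870)²·(1−1786/18957)·2030/1786 = 0.47632771
  55–64: (8913/27870)²·(1−714/8913)·600/714 = 0.07906129
  → Var(ȳ_str) = 0.555389.
Var(ȳ_srs) = (1 − 2500/27870)·3575/2500 = 1.3017259.
deff = 0.555389 / 1.3017259 = 0.4267.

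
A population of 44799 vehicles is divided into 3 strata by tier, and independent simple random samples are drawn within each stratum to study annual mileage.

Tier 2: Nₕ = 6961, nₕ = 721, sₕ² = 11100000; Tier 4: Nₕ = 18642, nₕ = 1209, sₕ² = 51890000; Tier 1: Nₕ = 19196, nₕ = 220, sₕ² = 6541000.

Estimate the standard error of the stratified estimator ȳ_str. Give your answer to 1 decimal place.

112.6

Var(ȳ_str) = Σₕ Wₕ²(1 − fₕ)sₕ²/nₕ with Wₕ = Nₕ/N, N = 44799.
Tier 2: Wₕ = 0.15538293; term = 0.15538293²·(1 − 0.10357707)·11100000/721 = 333.20177.
Tier 4: Wₕ = 0.41612536; term = 0.41612536²·(1 − 0.06485356)·51890000/1209 = 6950.009.
Tier 1: Wₕ = 0.42849171; term = 0.42849171²·(1 − 0.01146072)·6541000/220 = 5396.3516.
Sum = 12679.562.
SE = √(12679.562) = 112.6.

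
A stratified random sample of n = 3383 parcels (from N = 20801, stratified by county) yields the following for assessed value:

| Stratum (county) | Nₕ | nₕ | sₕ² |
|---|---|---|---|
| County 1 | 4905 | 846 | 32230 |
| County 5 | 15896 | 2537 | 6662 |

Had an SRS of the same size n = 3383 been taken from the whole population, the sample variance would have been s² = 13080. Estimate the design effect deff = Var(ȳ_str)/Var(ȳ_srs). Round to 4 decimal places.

0.9395

Var(ȳ_str) = Σ Wₕ²(1−fₕ)sₕ²/nₕ with Wₕ = Nₕ/20801:
  County 1: (4905/20801)²·(1−846/4905)·32230/846 = 1.7529906
  County 5: (15896/20801)²·(1−2537/15896)·6662/2537 = 1.2887763
  → Var(ȳ_str) = 3.0417669.
Var(ȳ_srs) = (1 − 3383/20801)·13080/3383 = 3.2375749.
deff = 3.0417669 / 3.2375749 = 0.9395.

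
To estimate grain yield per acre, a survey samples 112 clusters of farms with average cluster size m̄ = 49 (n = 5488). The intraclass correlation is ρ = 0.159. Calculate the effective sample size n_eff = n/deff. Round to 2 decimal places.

deff = 1 + (49 − 1)·0.159 = 1 + 7.632 = 8.632.
n_eff = 5488 / 8.632 = 635.77.

635.77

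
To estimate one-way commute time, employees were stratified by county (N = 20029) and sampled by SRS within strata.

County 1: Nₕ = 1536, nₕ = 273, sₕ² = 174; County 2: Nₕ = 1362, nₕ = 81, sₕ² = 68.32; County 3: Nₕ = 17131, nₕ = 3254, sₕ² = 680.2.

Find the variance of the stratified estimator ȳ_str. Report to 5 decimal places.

Var(ȳ_str) = Σₕ Wₕ²(1 − fₕ)sₕ²/nₕ with Wₕ = Nₕ/N, N = 20029.
County 1: Wₕ = 0.07668880; term = 0.07668880²·(1 − 0.17773438)·174/273 = 0.0030822129.
County 2: Wₕ = 0.06800140; term = 0.06800140²·(1 − 0.05947137)·68.32/81 = 0.0036683481.
County 3: Wₕ = 0.85530980; term = 0.85530980²·(1 − 0.18994805)·680.2/3254 = 0.12387363.
Sum = 0.13062419.

0.13062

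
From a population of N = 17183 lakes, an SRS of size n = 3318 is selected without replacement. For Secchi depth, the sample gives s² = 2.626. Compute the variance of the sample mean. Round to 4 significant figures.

6.386 × 10^-4

Under SRS without replacement, Var(ȳ) = (1 − f)·s²/n with f = n/N = 3318/17183 = 0.19309783.
Var(ȳ) = (1 − 0.19309783)·2.626/3318 = 0.80690217·7.9144063 × 10^-4 = 6.3861516 × 10^-4.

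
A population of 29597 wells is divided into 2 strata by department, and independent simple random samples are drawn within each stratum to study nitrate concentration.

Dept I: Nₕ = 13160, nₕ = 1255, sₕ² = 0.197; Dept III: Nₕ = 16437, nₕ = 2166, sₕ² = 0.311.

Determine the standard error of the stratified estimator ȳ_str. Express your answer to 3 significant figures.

0.00816

Var(ȳ_str) = Σₕ Wₕ²(1 − fₕ)sₕ²/nₕ with Wₕ = Nₕ/N, N = 29597.
Dept I: Wₕ = 0.44463966; term = 0.44463966²·(1 − 0.09536474)·0.197/1255 = 2.8074524 × 10^-5.
Dept III: Wₕ = 0.55536034; term = 0.55536034²·(1 − 0.13177587)·0.311/2166 = 3.8448864 × 10^-5.
Sum = 6.6523388 × 10^-5.
SE = √(6.6523388 × 10^-5) = 0.00816.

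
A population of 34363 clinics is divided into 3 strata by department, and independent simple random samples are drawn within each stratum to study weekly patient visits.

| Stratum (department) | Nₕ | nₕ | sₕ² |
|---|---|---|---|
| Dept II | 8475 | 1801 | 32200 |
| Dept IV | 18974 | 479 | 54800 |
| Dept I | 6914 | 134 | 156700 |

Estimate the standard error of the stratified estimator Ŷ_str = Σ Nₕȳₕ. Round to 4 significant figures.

309800

Var(Ŷ_str) = Σₕ Nₕ²(1 − fₕ)sₕ²/nₕ.
Dept II: 8475²·(1 − 1801/8475)·32200/1801 = 1.0112722 × 10^9.
Dept IV: 18974²·(1 − 479/18974)·54800/479 = 4.0147479 × 10^10.
Dept I: 6914²·(1 − 134/6914)·156700/134 = 5.481801 × 10^10.
Sum = 9.5976761 × 10^10.
SE = √(9.5976761 × 10^10) = 309800.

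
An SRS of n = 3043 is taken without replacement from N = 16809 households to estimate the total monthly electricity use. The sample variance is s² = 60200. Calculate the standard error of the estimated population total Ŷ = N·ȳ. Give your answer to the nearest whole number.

Var(Ŷ) = N²·Var(ȳ) = N²·(1 − n/N)·s²/n.
f = 3043/16809 = 0.18103397; Var(ȳ) = 0.81896603·60200/3043 = 16.201694.
Var(Ŷ) = 16809² · 16.201694 = 4.5776668 × 10^9.
SE(Ŷ) = √(4.5776668 × 10^9) = 67658.

67658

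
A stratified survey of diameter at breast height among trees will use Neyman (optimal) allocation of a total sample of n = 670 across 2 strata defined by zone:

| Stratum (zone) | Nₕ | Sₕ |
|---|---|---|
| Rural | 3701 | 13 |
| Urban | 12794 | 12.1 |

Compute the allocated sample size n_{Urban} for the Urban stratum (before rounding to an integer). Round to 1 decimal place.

511.1

Neyman allocation: nₕ = n·NₕSₕ / Σⱼ NⱼSⱼ.
Σ NⱼSⱼ = 3701·13 + 12794·12.1 = 202920.4.
n_{Urban} = 670·12794·12.1 / 202920.4 = 511.1.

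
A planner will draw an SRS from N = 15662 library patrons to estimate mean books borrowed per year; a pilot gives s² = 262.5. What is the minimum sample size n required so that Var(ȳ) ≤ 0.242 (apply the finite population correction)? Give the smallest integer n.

Without fpc, n₀ = s²/D = 262.5/0.242 = 1084.7107.
With fpc, (1 − n/N)·s²/n ≤ D requires n ≥ n₀/(1 + n₀/N) = 1084.7107/(1 + 1084.7107/15662) = 1014.4523.
Rounding up, n = 1015.

1015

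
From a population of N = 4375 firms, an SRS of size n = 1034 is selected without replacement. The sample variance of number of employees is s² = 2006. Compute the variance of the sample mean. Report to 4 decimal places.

Under SRS without replacement, Var(ȳ) = (1 − f)·s²/n with f = n/N = 1034/4375 = 0.23634286.
Var(ȳ) = (1 − 0.23634286)·2006/1034 = 0.76365714·1.9400387 = 1.4815244.

1.4815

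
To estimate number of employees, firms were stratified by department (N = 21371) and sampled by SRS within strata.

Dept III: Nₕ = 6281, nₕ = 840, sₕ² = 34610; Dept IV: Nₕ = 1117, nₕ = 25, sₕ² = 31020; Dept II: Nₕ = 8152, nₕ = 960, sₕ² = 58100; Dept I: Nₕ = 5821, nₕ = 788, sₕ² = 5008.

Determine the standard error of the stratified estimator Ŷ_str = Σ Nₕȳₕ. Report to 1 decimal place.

Var(Ŷ_str) = Σₕ Nₕ²(1 − fₕ)sₕ²/nₕ.
Dept III: 6281²·(1 − 840/6281)·34610/840 = 1.4080881 × 10^9.
Dept IV: 1117²·(1 − 25/1117)·31020/25 = 1.5134832 × 10^9.
Dept II: 8152²·(1 − 960/8152)·58100/960 = 3.5482871 × 10^9.
Dept I: 5821²·(1 − 788/5821)·5008/788 = 1.8619269 × 10^8.
Sum = 6.6560511 × 10^9.
SE = √(6.6560511 × 10^9) = 81584.6.

81584.6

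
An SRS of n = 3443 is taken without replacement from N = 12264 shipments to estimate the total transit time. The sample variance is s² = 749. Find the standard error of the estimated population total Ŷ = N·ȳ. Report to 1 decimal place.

Var(Ŷ) = N²·Var(ȳ) = N²·(1 − n/N)·s²/n.
f = 3443/12264 = 0.28074038; Var(ȳ) = 0.71925962·749/3443 = 0.15646978.
Var(Ŷ) = 12264² · 0.15646978 = 2.3533946 × 10^7.
SE(Ŷ) = √(2.3533946 × 10^7) = 4851.2.

4851.2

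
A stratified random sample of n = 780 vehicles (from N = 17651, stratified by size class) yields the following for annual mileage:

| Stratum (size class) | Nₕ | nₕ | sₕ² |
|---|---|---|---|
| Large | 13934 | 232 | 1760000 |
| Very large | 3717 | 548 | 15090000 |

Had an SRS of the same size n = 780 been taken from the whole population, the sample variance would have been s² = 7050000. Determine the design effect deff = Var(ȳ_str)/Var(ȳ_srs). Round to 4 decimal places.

Var(ȳ_str) = Σ Wₕ²(1−fₕ)sₕ²/nₕ with Wₕ = Nₕ/17651:
  Large: (13934/17651)²·(1−232/13934)·1760000/232 = 4648.8531
  Very large: (3717/17651)²·(1−548/3717)·15090000/548 = 1041.0818
  → Var(ȳ_str) = 5689.9349.
Var(ȳ_srs) = (1 − 780/17651)·7050000/780 = 8639.0507.
deff = 5689.9349 / 8639.0507 = 0.6586.

0.6586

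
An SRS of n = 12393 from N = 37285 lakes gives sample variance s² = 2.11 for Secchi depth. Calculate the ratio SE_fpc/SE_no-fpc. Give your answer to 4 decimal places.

0.8171

f = n/N = 12393/37285 = 0.33238568.
SE_no-fpc = √(s²/n) = 0.013048272; SE_fpc = √((1−f)s²/n) = 0.010661439.
Ratio = √(1−f) = 0.81707669.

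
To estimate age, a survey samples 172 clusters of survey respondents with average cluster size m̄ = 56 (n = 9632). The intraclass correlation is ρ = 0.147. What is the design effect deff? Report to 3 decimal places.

deff = 1 + (56 − 1)·0.147 = 1 + 8.085 = 9.085.

9.085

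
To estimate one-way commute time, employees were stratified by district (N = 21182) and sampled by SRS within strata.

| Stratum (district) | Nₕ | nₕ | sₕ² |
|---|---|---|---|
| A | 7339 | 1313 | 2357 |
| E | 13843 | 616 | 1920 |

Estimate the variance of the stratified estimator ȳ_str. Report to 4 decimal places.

Var(ȳ_str) = Σₕ Wₕ²(1 − fₕ)sₕ²/nₕ with Wₕ = Nₕ/N, N = 21182.
A: Wₕ = 0.34647342; term = 0.34647342²·(1 − 0.17890721)·2357/1313 = 0.17694038.
E: Wₕ = 0.65352658; term = 0.65352658²·(1 − 0.04449902)·1920/616 = 1.2719738.
Sum = 1.4489142.

1.4489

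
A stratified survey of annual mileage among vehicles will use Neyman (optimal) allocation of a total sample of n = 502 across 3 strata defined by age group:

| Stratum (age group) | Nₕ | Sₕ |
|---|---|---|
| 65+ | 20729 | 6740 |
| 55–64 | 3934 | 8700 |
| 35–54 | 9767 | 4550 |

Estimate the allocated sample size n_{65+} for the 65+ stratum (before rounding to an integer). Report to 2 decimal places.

321.17

Neyman allocation: nₕ = n·NₕSₕ / Σⱼ NⱼSⱼ.
Σ NⱼSⱼ = 20729·6740 + 3934·8700 + 9767·4550 = 2.1837911 × 10^8.
n_{65+} = 502·20729·6740 / (2.1837911 × 10^8) = 321.17.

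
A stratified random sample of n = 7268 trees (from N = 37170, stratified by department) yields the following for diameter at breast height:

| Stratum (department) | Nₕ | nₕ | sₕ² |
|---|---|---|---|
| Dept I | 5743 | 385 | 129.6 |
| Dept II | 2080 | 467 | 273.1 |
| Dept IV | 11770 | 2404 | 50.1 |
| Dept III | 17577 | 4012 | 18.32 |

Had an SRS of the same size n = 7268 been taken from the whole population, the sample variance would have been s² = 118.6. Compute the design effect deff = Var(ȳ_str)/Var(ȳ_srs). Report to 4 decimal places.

0.8660

Var(ȳ_str) = Σ Wₕ²(1−fₕ)sₕ²/nₕ with Wₕ = Nₕ/37170:
  Dept I: (5743/37170)²·(1−385/5743)·129.6/385 = 0.0074972273
  Dept II: (2080/37170)²·(1−467/2080)·273.1/467 = 0.001420095
  Dept IV: (11770/37170)²·(1−2404/11770)·50.1/2404 = 0.0016628335
  Dept III: (17577/37170)²·(1−4012/17577)·18.32/4012 = 7.8803222 × 10^-4
  → Var(ȳ_str) = 0.011368188.
Var(ȳ_srs) = (1 − 7268/37170)·118.6/7268 = 0.013127362.
deff = 0.011368188 / 0.013127362 = 0.8660.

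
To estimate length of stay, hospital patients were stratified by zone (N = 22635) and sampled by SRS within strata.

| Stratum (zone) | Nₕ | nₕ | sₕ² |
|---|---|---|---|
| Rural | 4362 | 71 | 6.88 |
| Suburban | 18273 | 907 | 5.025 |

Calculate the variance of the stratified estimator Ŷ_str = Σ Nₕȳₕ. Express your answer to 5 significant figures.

3.5718 × 10^6

Var(Ŷ_str) = Σₕ Nₕ²(1 − fₕ)sₕ²/nₕ.
Rural: 4362²·(1 − 71/4362)·6.88/71 = 1.8137368 × 10^6.
Suburban: 18273²·(1 − 907/18273)·5.025/907 = 1.7580792 × 10^6.
Sum = 3.571816 × 10^6.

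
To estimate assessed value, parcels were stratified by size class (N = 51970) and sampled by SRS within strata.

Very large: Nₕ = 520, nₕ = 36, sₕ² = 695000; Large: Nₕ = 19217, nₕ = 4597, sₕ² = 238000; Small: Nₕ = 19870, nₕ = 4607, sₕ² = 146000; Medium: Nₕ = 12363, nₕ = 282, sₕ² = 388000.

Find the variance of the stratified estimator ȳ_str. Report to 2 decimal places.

86.83

Var(ȳ_str) = Σₕ Wₕ²(1 − fₕ)sₕ²/nₕ with Wₕ = Nₕ/N, N = 51970.
Very large: Wₕ = 0.01000577; term = 0.01000577²·(1 − 0.06923077)·695000/36 = 1.7989769.
Large: Wₕ = 0.36977102; term = 0.36977102²·(1 − 0.23921528)·238000/4597 = 5.385549.
Small: Wₕ = 0.38233596; term = 0.38233596²·(1 − 0.23185707)·146000/4607 = 3.5585001.
Medium: Wₕ = 0.23788724; term = 0.23788724²·(1 − 0.02281000)·388000/282 = 76.085857.
Sum = 86.828883.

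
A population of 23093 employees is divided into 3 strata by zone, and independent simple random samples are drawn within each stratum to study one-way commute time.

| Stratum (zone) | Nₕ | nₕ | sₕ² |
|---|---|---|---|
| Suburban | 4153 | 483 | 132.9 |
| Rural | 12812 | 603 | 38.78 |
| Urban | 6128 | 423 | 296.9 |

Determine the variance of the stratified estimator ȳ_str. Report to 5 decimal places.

Var(ȳ_str) = Σₕ Wₕ²(1 − fₕ)sₕ²/nₕ with Wₕ = Nₕ/N, N = 23093.
Suburban: Wₕ = 0.17983805; term = 0.17983805²·(1 − 0.11630147)·132.9/483 = 0.0078640295.
Rural: Wₕ = 0.55480016; term = 0.55480016²·(1 − 0.04706525)·38.78/603 = 0.018863697.
Urban: Wₕ = 0.26536180; term = 0.26536180²·(1 − 0.06902742)·296.9/423 = 0.046013315.
Sum = 0.072741042.

0.07274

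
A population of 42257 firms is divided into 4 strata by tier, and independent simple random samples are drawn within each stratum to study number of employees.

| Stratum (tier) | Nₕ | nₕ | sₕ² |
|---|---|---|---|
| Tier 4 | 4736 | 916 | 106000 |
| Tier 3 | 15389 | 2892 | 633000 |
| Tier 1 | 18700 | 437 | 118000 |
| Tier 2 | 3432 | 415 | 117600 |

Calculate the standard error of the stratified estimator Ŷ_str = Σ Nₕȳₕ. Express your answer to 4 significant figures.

Var(Ŷ_str) = Σₕ Nₕ²(1 − fₕ)sₕ²/nₕ.
Tier 4: 4736²·(1 − 916/4736)·106000/916 = 2.0935602 × 10^9.
Tier 3: 15389²·(1 − 2892/15389)·633000/2892 = 4.2094135 × 10^10.
Tier 1: 18700²·(1 − 437/18700)·118000/437 = 9.2217702 × 10^10.
Tier 2: 3432²·(1 − 415/3432)·117600/415 = 2.9341466 × 10^9.
Sum = 1.3933954 × 10^11.
SE = √(1.3933954 × 10^11) = 373300.

373300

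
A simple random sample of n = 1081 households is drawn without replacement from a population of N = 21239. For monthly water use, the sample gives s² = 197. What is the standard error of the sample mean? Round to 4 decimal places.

Under SRS without replacement, Var(ȳ) = (1 − f)·s²/n with f = n/N = 1081/21239 = 0.05089693.
Var(ȳ) = (1 − 0.05089693)·197/1081 = 0.94910307·0.18223867 = 0.17296328.
SE(ȳ) = √(0.17296328) = 0.4159.

0.4159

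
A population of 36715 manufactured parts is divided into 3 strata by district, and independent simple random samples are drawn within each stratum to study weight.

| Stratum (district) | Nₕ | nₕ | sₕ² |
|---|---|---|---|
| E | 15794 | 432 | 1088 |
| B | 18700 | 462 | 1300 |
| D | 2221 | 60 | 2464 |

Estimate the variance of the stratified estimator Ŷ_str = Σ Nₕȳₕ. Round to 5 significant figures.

Var(Ŷ_str) = Σₕ Nₕ²(1 − fₕ)sₕ²/nₕ.
E: 15794²·(1 − 432/15794)·1088/432 = 6.1106167 × 10^8.
B: 18700²·(1 − 462/18700)·1300/462 = 9.5966619 × 10^8.
D: 2221²·(1 − 60/2221)·2464/60 = 1.9710279 × 10^8.
Sum = 1.7678307 × 10^9.

1.7678 × 10^9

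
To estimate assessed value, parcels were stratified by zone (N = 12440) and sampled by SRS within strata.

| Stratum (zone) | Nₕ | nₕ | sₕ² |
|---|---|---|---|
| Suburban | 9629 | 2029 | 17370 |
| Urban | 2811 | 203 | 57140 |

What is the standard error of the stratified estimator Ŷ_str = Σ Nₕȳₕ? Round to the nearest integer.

Var(Ŷ_str) = Σₕ Nₕ²(1 − fₕ)sₕ²/nₕ.
Suburban: 9629²·(1 − 2029/9629)·17370/2029 = 6.264877 × 10^8.
Urban: 2811²·(1 − 203/2811)·57140/203 = 2.0635388 × 10^9.
Sum = 2.6900265 × 10^9.
SE = √(2.6900265 × 10^9) = 51865.

51865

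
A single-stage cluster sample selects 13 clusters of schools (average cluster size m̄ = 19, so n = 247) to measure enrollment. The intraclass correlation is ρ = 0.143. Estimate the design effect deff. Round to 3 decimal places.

3.574

deff = 1 + (19 − 1)·0.143 = 1 + 2.574 = 3.574.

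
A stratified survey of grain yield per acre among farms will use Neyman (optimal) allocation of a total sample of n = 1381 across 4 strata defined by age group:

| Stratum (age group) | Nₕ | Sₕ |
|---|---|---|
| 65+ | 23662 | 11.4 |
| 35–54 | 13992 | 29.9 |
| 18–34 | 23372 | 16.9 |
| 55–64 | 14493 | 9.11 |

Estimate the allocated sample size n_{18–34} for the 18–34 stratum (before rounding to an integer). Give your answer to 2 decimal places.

Neyman allocation: nₕ = n·NₕSₕ / Σⱼ NⱼSⱼ.
Σ NⱼSⱼ = 23662·11.4 + 13992·29.9 + 23372·16.9 + 14493·9.11 = 1.2151256 × 10^6.
n_{18–34} = 1381·23372·16.9 / (1.2151256 × 10^6) = 448.91.

448.91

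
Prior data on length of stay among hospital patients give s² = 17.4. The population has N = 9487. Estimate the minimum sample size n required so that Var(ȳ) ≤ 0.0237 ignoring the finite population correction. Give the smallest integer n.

735

Without fpc, n₀ = s²/D = 17.4/0.0237 = 734.1772.
Rounding up, n = 735.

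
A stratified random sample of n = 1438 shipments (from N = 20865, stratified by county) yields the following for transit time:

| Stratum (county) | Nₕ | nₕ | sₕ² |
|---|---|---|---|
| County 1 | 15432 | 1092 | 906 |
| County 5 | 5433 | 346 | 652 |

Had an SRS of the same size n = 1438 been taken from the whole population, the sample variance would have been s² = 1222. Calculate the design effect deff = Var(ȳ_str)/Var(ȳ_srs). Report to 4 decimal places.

Var(ȳ_str) = Σ Wₕ²(1−fₕ)sₕ²/nₕ with Wₕ = Nₕ/20865:
  County 1: (15432/20865)²·(1−1092/15432)·906/1092 = 0.42173549
  County 5: (5433/20865)²·(1−346/5433)·652/346 = 0.11962891
  → Var(ȳ_str) = 0.5413644.
Var(ȳ_srs) = (1 − 1438/20865)·1222/1438 = 0.7912244.
deff = 0.5413644 / 0.7912244 = 0.6842.

0.6842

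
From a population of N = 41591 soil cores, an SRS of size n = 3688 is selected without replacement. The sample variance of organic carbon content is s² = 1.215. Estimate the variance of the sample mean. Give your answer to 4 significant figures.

3.002 × 10^-4

Under SRS without replacement, Var(ȳ) = (1 − f)·s²/n with f = n/N = 3688/41591 = 0.08867303.
Var(ȳ) = (1 − 0.08867303)·1.215/3688 = 0.91132697·3.2944685 × 10^-4 = 3.002338 × 10^-4.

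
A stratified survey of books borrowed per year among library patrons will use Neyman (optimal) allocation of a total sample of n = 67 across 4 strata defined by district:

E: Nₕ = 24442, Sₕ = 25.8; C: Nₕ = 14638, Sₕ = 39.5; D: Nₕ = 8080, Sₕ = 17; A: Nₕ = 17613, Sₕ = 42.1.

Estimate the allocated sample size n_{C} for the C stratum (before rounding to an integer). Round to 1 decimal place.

Neyman allocation: nₕ = n·NₕSₕ / Σⱼ NⱼSⱼ.
Σ NⱼSⱼ = 24442·25.8 + 14638·39.5 + 8080·17 + 17613·42.1 = 2.0876719 × 10^6.
n_{C} = 67·14638·39.5 / (2.0876719 × 10^6) = 18.6.

18.6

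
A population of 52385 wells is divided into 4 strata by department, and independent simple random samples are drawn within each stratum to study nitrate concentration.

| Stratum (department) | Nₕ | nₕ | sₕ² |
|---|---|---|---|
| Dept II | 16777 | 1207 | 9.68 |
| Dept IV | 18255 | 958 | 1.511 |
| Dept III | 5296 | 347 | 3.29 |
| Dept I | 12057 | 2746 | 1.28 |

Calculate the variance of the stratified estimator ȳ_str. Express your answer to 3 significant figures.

Var(ȳ_str) = Σₕ Wₕ²(1 − fₕ)sₕ²/nₕ with Wₕ = Nₕ/N, N = 52385.
Dept II: Wₕ = 0.32026343; term = 0.32026343²·(1 − 0.07194373)·9.68/1207 = 7.634087 × 10^-4.
Dept IV: Wₕ = 0.34847762; term = 0.34847762²·(1 − 0.05247877)·1.511/958 = 1.8148372 × 10^-4.
Dept III: Wₕ = 0.10109764; term = 0.10109764²·(1 − 0.06552115)·3.29/347 = 9.0556151 × 10^-5.
Dept I: Wₕ = 0.23016131; term = 0.23016131²·(1 − 0.22775151)·1.28/2746 = 1.9069141 × 10^-5.
Sum = 0.0010545177.

0.00105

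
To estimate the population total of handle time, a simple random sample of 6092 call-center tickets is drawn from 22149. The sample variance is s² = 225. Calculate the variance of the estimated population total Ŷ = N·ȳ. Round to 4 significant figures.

1.314 × 10^7

Var(Ŷ) = N²·Var(ȳ) = N²·(1 − n/N)·s²/n.
f = 6092/22149 = 0.27504628; Var(ȳ) = 0.72495372·225/6092 = 0.026775211.
Var(Ŷ) = 22149² · 0.026775211 = 1.3135335 × 10^7.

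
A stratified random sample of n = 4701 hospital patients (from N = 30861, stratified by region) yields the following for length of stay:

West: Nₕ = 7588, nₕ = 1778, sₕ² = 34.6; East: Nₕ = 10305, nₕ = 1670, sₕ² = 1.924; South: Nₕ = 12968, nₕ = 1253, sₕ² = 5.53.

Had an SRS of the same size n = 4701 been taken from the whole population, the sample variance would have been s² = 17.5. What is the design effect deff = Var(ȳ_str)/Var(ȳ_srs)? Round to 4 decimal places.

0.5427

Var(ȳ_str) = Σ Wₕ²(1−fₕ)sₕ²/nₕ with Wₕ = Nₕ/30861:
  West: (7588/30861)²·(1−1778/7588)·34.6/1778 = 9.0079882 × 10^-4
  East: (10305/30861)²·(1−1670/10305)·1.924/1670 = 1.076413 × 10^-4
  South: (12968/30861)²·(1−1253/12968)·5.53/1253 = 7.0399466 × 10^-4
  → Var(ȳ_str) = 0.0017124348.
Var(ȳ_srs) = (1 − 4701/30861)·17.5/4701 = 0.0031555535.
deff = 0.0017124348 / 0.0031555535 = 0.5427.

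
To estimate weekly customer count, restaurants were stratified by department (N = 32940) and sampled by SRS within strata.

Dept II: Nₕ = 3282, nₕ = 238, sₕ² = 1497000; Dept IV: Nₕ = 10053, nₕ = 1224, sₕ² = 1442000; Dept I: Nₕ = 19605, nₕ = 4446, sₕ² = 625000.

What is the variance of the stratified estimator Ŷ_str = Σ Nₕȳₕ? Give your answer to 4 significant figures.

Var(Ŷ_str) = Σₕ Nₕ²(1 − fₕ)sₕ²/nₕ.
Dept II: 3282²·(1 − 238/3282)·1497000/238 = 6.2838827 × 10^10.
Dept IV: 10053²·(1 − 1224/10053)·1442000/1224 = 1.0456613 × 10^11.
Dept I: 19605²·(1 − 4446/19605)·625000/4446 = 4.177803 × 10^10.
Sum = 2.0918299 × 10^11.

2.092 × 10^11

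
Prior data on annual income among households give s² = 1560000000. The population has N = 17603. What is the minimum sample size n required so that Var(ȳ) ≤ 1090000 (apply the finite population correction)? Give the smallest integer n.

1324

Without fpc, n₀ = s²/D = 1560000000/1090000 = 1431.1927.
With fpc, (1 − n/N)·s²/n ≤ D requires n ≥ n₀/(1 + n₀/N) = 1431.1927/(1 + 1431.1927/17603) = 1323.5804.
Rounding up, n = 1324.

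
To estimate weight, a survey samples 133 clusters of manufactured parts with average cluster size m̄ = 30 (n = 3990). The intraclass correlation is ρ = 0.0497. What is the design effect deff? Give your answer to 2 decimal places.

deff = 1 + (30 − 1)·0.0497 = 1 + 1.4413 = 2.4413.

2.44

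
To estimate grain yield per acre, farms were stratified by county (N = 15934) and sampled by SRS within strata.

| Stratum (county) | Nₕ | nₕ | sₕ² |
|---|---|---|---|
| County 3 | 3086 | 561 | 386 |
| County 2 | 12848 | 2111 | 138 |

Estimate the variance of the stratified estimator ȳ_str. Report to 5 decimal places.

0.05664

Var(ȳ_str) = Σₕ Wₕ²(1 − fₕ)sₕ²/nₕ with Wₕ = Nₕ/N, N = 15934.
County 3: Wₕ = 0.19367390; term = 0.19367390²·(1 − 0.18178872)·386/561 = 0.021116995.
County 2: Wₕ = 0.80632610; term = 0.80632610²·(1 − 0.16430573)·138/2111 = 0.035518916.
Sum = 0.056635911.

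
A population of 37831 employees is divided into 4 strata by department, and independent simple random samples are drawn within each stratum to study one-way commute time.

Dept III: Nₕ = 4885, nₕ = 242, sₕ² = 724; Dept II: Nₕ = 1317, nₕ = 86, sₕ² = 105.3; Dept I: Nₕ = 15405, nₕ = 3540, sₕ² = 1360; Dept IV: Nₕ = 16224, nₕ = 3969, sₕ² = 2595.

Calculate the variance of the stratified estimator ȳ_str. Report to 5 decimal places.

0.18869

Var(ȳ_str) = Σₕ Wₕ²(1 − fₕ)sₕ²/nₕ with Wₕ = Nₕ/N, N = 37831.
Dept III: Wₕ = 0.12912691; term = 0.12912691²·(1 − 0.04953941)·724/242 = 0.047412277.
Dept II: Wₕ = 0.03481272; term = 0.03481272²·(1 − 0.06529992)·105.3/86 = 0.0013870053.
Dept I: Wₕ = 0.40720573; term = 0.40720573²·(1 − 0.22979552)·1360/3540 = 0.049064734.
Dept IV: Wₕ = 0.42885464; term = 0.42885464²·(1 − 0.24463757)·2595/3969 = 0.090830535.
Sum = 0.18869455.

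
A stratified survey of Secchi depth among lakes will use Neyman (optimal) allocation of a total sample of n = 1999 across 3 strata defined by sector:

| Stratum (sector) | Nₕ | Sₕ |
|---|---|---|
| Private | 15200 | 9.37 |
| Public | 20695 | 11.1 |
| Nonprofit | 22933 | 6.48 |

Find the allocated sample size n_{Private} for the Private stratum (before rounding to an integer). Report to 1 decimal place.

546.7

Neyman allocation: nₕ = n·NₕSₕ / Σⱼ NⱼSⱼ.
Σ NⱼSⱼ = 15200·9.37 + 20695·11.1 + 22933·6.48 = 520744.34.
n_{Private} = 1999·15200·9.37 / 520744.34 = 546.7.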